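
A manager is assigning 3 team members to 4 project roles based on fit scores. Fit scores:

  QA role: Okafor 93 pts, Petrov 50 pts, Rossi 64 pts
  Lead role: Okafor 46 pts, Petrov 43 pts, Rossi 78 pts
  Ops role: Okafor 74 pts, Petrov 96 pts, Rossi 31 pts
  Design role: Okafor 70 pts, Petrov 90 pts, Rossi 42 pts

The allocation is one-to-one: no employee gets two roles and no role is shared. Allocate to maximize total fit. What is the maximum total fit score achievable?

Maximum total: 267 pts

Optimal: Okafor→QA role (93 pts), Petrov→Ops role (96 pts), Rossi→Lead role (78 pts) — total 93+96+78 = 267 pts.
Every other assignment is strictly worse.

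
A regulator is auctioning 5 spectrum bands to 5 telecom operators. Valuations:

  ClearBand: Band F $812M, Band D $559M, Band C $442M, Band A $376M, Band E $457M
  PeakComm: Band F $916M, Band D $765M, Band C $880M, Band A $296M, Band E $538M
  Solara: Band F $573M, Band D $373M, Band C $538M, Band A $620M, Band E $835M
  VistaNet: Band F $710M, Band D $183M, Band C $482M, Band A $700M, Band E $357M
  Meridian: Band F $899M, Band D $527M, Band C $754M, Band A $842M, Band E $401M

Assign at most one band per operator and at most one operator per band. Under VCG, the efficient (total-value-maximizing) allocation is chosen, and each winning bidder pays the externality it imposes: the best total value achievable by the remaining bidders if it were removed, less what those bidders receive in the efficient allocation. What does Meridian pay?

Meridian pays $253M.

Efficient allocation: ClearBand→Band D ($559M), PeakComm→Band C ($880M), Solara→Band E ($835M), VistaNet→Band A ($700M), Meridian→Band F ($899M); total welfare W = $3873M.
Meridian receives Band F at value $899M, so the others get W − 899 = $2974M.
Without Meridian: best allocation of the remaining 4 bidders over all 5 bands is ClearBand→Band F ($812M), PeakComm→Band C ($880M), Solara→Band E ($835M), VistaNet→Band A ($700M), total $3227M.
VCG payment = (others' best without Meridian) − (others' welfare with Meridian) = 3227 − 2974 = $253M.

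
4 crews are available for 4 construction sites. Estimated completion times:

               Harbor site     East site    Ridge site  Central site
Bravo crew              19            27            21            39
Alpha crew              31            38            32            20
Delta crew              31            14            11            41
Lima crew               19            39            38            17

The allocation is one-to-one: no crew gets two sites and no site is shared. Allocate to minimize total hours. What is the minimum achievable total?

Minimum total: 74 hours

This is a one-to-one assignment (minimum-cost bipartite matching).
Optimal: Bravo crew→Ridge site (21 hours), Alpha crew→Central site (20 hours), Delta crew→East site (14 hours), Lima crew→Harbor site (19 hours) — total 21+20+14+19 = 74 hours.
Row-greedy (each crew in turn takes its cheapest remaining site) gives 89 hours, worse by 15.
Swapping Bravo crew↔Delta crew (Bravo crew→East site 27 hours, Delta crew→Ridge site 11 hours) adds 3.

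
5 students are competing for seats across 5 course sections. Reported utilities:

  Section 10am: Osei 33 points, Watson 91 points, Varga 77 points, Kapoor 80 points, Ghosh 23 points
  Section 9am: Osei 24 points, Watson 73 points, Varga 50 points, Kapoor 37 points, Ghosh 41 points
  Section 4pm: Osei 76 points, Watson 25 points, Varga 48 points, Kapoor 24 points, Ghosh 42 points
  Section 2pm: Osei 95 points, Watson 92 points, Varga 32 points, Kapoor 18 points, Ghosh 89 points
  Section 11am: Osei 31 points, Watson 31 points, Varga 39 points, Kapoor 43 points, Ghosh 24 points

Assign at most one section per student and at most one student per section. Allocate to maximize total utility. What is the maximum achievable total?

Optimal: Osei→Section 4pm (76 points), Watson→Section 9am (73 points), Varga→Section 10am (77 points), Kapoor→Section 11am (43 points), Ghosh→Section 2pm (89 points) — total 76+73+77+43+89 = 358 points.
Next-best assignment: Osei→Section 4pm, Watson→Section 9am, Varga→Section 11am, Kapoor→Section 10am, Ghosh→Section 2pm = 357 points.

Max total: 358 points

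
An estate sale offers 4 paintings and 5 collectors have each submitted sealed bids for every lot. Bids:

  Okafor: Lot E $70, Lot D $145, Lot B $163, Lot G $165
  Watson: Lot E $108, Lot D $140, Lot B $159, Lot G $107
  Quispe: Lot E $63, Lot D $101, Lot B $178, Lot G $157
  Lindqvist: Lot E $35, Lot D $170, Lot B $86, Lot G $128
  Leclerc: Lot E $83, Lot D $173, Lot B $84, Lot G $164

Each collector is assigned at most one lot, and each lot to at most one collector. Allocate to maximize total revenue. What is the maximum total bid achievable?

Optimal: Watson→Lot E ($108), Leclerc→Lot D ($173), Quispe→Lot B ($178), Okafor→Lot G ($165) — total 108+173+178+165 = $624.
Row-greedy (each collector in turn takes its best remaining lot) gives $460, worse by 164.
Next-best assignment: Watson→Lot E, Lindqvist→Lot D, Quispe→Lot B, Okafor→Lot G = $621.

Max total: $624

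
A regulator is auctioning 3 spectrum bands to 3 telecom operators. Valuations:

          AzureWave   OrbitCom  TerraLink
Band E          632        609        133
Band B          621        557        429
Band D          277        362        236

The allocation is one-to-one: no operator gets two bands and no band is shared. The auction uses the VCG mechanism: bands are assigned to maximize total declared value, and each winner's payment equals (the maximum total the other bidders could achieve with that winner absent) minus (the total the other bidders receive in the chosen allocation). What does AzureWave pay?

AzureWave pays $193M.

Efficient allocation: AzureWave→Band B ($621M), OrbitCom→Band E ($609M), TerraLink→Band D ($236M); total welfare W = $1466M.
AzureWave receives Band B at value $621M, so the others get W − 621 = $845M.
Without AzureWave: best allocation of the remaining 2 bidders over all 3 bands is OrbitCom→Band E ($609M), TerraLink→Band B ($429M), total $1038M.
VCG payment = (others' best without AzureWave) − (others' welfare with AzureWave) = 1038 − 845 = $193M.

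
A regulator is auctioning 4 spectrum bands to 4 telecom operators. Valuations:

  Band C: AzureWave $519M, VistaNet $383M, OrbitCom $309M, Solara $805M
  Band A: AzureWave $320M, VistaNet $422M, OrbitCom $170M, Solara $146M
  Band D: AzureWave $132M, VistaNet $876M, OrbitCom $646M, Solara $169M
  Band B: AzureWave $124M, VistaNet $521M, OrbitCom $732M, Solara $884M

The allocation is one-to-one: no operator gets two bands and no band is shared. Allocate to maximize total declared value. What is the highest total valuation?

Max total: $2733M

Treat this as an assignment problem: match each operator to one band.
Optimal: AzureWave→Band A ($320M), VistaNet→Band D ($876M), OrbitCom→Band B ($732M), Solara→Band C ($805M) — total 320+876+732+805 = $2733M.
Column-greedy (each band in turn goes to its best remaining operator) gives $1997M, worse by 736.
Next-best assignment: AzureWave→Band C, VistaNet→Band A, OrbitCom→Band D, Solara→Band B = $2471M.
Every other assignment is strictly worse.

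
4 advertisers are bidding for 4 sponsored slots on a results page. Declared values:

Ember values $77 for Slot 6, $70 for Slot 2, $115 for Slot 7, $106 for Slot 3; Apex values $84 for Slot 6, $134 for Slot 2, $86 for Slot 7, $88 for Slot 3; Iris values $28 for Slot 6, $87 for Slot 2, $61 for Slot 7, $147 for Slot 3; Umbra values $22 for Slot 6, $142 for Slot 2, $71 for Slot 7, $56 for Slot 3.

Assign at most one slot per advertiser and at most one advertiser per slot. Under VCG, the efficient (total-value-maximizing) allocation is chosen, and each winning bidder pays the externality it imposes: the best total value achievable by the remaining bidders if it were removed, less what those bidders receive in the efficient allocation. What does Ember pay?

Ember pays $2.

Efficient allocation: Ember→Slot 7 ($115), Apex→Slot 6 ($84), Iris→Slot 3 ($147), Umbra→Slot 2 ($142); total welfare W = $488.
Ember receives Slot 7 at value $115, so the others get W − 115 = $373.
Without Ember: best allocation of the remaining 3 bidders over all 4 slots is Apex→Slot 7 ($86), Iris→Slot 3 ($147), Umbra→Slot 2 ($142), total $375.
VCG payment = (others' best without Ember) − (others' welfare with Ember) = 375 − 373 = $2.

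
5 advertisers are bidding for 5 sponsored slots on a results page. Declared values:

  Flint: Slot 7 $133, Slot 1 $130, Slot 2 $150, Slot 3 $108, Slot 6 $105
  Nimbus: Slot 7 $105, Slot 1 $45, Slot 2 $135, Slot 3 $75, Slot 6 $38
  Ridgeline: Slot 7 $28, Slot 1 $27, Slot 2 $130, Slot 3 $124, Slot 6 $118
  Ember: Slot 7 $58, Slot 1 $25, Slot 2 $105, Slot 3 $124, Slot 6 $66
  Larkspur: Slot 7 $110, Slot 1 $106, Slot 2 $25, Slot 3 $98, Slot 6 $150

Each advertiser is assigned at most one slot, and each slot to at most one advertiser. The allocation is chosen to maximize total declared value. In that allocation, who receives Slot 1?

Flint receives Slot 1.

This is the linear assignment problem.
Optimal: Flint→Slot 1 ($130), Nimbus→Slot 7 ($105), Ridgeline→Slot 2 ($130), Ember→Slot 3 ($124), Larkspur→Slot 6 ($150) — total 130+105+130+124+150 = $639.
Column-greedy (each slot in turn goes to its best remaining advertiser) gives $564, worse by 75.
Next-best assignment: Flint→Slot 1, Nimbus→Slot 2, Ridgeline→Slot 6, Ember→Slot 3, Larkspur→Slot 7 = $617.
Swapping Larkspur↔Ridgeline (Larkspur→Slot 2 $25, Ridgeline→Slot 6 $118) loses 137.
Checked against all permutations: $639 is optimal.
Flint's own top slot is Slot 2 ($150), but forcing Flint→Slot 2 and reassigning the rest optimally gives only $603 — worse by 36.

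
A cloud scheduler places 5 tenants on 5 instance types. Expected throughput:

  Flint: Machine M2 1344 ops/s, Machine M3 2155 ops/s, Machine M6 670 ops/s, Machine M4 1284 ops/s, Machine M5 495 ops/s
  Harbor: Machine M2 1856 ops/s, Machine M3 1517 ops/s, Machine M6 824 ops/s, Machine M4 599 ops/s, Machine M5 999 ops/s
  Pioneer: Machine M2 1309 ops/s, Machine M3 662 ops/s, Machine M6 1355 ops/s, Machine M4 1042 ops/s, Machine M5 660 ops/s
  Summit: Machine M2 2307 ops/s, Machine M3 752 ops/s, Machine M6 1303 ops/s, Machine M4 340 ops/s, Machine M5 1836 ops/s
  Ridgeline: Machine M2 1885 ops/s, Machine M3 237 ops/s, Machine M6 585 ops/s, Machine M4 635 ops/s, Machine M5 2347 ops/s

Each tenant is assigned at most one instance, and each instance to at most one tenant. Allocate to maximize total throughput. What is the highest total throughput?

Max total: 8810 ops/s

Optimal: Flint→Machine M4 (1284 ops/s), Harbor→Machine M3 (1517 ops/s), Pioneer→Machine M6 (1355 ops/s), Summit→Machine M2 (2307 ops/s), Ridgeline→Machine M5 (2347 ops/s) — total 1284+1517+1355+2307+2347 = 8810 ops/s.
Next-best assignment: Flint→Machine M3, Harbor→Machine M4, Pioneer→Machine M6, Summit→Machine M2, Ridgeline→Machine M5 = 8763 ops/s.
No other one-to-one assignment exceeds 8810 ops/s.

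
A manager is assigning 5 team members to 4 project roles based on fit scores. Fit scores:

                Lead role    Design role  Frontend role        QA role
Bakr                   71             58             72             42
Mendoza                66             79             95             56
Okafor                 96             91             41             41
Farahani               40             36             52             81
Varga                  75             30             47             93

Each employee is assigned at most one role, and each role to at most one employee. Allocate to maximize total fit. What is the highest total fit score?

Maximum total: 350 pts

This is a one-to-one assignment (maximum-weight bipartite matching).
Optimal: Bakr→Lead role (71 pts), Okafor→Design role (91 pts), Mendoza→Frontend role (95 pts), Varga→QA role (93 pts) — total 71+91+95+93 = 350 pts.
Row-greedy (each employee in turn takes its best remaining role) gives 328 pts, worse by 22.
Swapping Varga↔Mendoza (Varga→Frontend role 47 pts, Mendoza→QA role 56 pts) loses 85.
Every other assignment is strictly worse.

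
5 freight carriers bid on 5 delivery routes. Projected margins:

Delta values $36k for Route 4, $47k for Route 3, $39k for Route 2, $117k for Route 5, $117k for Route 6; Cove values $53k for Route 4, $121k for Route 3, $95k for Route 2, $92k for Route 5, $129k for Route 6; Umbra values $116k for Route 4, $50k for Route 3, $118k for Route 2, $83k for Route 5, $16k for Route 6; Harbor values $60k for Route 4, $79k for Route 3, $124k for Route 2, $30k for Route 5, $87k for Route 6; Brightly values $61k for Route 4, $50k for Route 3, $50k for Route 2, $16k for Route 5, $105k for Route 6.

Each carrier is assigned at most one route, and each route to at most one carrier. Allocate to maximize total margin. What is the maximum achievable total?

Optimal: Delta→Route 5 ($117k), Cove→Route 3 ($121k), Umbra→Route 4 ($116k), Harbor→Route 2 ($124k), Brightly→Route 6 ($105k) — total 117+121+116+124+105 = $583k.
Row-greedy (each carrier in turn takes its best remaining route) gives $504k, worse by 79.
Next-best assignment: Delta→Route 5, Cove→Route 6, Umbra→Route 4, Harbor→Route 2, Brightly→Route 3 = $536k.
Swapping Cove↔Umbra (Cove→Route 4 $53k, Umbra→Route 3 $50k) loses 134.

Max total: $583k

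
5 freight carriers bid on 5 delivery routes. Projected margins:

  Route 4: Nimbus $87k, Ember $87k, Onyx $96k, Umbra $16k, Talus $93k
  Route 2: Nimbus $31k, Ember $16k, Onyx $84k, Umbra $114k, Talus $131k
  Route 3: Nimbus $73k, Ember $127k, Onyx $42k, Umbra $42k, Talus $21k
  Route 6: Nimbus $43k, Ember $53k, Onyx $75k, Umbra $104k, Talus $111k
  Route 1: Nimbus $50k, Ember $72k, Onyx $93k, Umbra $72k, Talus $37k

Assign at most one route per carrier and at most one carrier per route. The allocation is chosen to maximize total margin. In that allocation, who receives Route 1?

Optimal: Nimbus→Route 4 ($87k), Ember→Route 3 ($127k), Onyx→Route 1 ($93k), Umbra→Route 6 ($104k), Talus→Route 2 ($131k) — total 87+127+93+104+131 = $542k.
Row-greedy (each carrier in turn takes its best remaining route) gives $532k, worse by 10.
Next-best assignment: Nimbus→Route 4, Ember→Route 3, Onyx→Route 1, Umbra→Route 2, Talus→Route 6 = $532k.
No other one-to-one assignment exceeds $542k.
Onyx's own top route is Route 4 ($96k), but forcing Onyx→Route 4 and reassigning the rest optimally gives only $508k — worse by 34.

Onyx receives Route 1.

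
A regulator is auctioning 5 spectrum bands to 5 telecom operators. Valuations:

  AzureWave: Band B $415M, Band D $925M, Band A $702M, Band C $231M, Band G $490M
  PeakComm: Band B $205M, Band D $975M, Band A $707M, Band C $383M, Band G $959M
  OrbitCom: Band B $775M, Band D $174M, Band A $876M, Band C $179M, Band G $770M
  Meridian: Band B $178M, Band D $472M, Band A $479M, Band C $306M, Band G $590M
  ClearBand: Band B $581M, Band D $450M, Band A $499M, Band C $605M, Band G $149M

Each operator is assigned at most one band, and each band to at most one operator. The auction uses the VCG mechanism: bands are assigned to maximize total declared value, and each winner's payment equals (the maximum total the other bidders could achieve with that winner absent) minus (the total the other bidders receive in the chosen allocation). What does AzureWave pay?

AzureWave pays $228M.

Efficient allocation: AzureWave→Band D ($925M), PeakComm→Band G ($959M), OrbitCom→Band B ($775M), Meridian→Band A ($479M), ClearBand→Band C ($605M); total welfare W = $3743M.
AzureWave receives Band D at value $925M, so the others get W − 925 = $2818M.
Without AzureWave: best allocation of the remaining 4 bidders over all 5 bands is PeakComm→Band D ($975M), OrbitCom→Band A ($876M), Meridian→Band G ($590M), ClearBand→Band C ($605M), total $3046M.
VCG payment = (others' best without AzureWave) − (others' welfare with AzureWave) = 3046 − 2818 = $228M.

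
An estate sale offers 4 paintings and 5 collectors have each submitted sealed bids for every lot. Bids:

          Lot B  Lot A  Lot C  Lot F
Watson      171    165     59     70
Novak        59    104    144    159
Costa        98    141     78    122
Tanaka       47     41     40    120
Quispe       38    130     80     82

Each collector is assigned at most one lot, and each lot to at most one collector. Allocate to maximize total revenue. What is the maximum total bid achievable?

Maximum total: $576

Optimal: Watson→Lot B ($171), Costa→Lot A ($141), Novak→Lot C ($144), Tanaka→Lot F ($120) — total 171+141+144+120 = $576.
No other one-to-one assignment exceeds $576.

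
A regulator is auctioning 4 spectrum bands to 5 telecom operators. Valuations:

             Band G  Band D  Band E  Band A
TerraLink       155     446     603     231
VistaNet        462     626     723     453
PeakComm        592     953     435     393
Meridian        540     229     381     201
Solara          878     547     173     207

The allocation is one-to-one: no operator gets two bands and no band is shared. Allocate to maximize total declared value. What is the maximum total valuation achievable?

Maximum total: $2887M

Optimal: Solara→Band G ($878M), PeakComm→Band D ($953M), TerraLink→Band E ($603M), VistaNet→Band A ($453M) — total 878+953+603+453 = $2887M.
Max-entry greedy (repeatedly take the single best remaining cell) gives $2785M, worse by 102.
Checked against all permutations: $2887M is optimal.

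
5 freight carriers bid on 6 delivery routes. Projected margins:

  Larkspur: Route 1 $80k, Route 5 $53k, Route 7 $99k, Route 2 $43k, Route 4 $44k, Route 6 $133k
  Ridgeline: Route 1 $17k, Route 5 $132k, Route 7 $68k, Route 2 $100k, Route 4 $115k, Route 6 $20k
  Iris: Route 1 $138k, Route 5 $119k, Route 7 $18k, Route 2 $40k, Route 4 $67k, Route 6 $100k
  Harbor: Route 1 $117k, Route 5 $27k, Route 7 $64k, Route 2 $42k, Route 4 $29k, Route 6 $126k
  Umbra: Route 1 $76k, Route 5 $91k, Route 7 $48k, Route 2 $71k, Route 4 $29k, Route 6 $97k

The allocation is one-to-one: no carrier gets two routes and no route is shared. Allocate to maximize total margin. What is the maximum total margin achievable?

Max total: $569k

Optimal: Larkspur→Route 7 ($99k), Ridgeline→Route 4 ($115k), Iris→Route 1 ($138k), Harbor→Route 6 ($126k), Umbra→Route 5 ($91k) — total 99+115+138+126+91 = $569k.
Row-greedy (each carrier in turn takes its best remaining route) gives $538k, worse by 31.
Next-best assignment: Larkspur→Route 7, Ridgeline→Route 5, Iris→Route 1, Harbor→Route 6, Umbra→Route 2 = $566k.
Swapping Larkspur↔Harbor (Larkspur→Route 6 $133k, Harbor→Route 7 $64k) loses 28.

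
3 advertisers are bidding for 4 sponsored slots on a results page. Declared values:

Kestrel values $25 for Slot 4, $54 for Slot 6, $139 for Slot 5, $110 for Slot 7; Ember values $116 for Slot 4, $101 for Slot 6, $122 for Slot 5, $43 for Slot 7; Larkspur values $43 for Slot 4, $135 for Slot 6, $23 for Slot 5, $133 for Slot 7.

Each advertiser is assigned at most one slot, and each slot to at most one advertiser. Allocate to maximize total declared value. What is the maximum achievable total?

Max total: $390

Optimal: Kestrel→Slot 5 ($139), Ember→Slot 4 ($116), Larkspur→Slot 6 ($135) — total 139+116+135 = $390.
Next-best assignment: Kestrel→Slot 5, Ember→Slot 4, Larkspur→Slot 7 = $388.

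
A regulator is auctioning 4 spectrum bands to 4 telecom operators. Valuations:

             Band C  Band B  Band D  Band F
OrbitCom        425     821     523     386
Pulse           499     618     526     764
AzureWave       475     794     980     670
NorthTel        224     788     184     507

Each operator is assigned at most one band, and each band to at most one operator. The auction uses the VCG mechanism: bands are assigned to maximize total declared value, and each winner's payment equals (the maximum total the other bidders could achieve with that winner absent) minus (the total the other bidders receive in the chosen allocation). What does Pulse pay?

Efficient allocation: OrbitCom→Band C ($425M), Pulse→Band F ($764M), AzureWave→Band D ($980M), NorthTel→Band B ($788M); total welfare W = $2957M.
Pulse receives Band F at value $764M, so the others get W − 764 = $2193M.
Without Pulse: best allocation of the remaining 3 bidders over all 4 bands is OrbitCom→Band B ($821M), AzureWave→Band D ($980M), NorthTel→Band F ($507M), total $2308M.
VCG payment = (others' best without Pulse) − (others' welfare with Pulse) = 2308 − 2193 = $115M.

Pulse pays $115M.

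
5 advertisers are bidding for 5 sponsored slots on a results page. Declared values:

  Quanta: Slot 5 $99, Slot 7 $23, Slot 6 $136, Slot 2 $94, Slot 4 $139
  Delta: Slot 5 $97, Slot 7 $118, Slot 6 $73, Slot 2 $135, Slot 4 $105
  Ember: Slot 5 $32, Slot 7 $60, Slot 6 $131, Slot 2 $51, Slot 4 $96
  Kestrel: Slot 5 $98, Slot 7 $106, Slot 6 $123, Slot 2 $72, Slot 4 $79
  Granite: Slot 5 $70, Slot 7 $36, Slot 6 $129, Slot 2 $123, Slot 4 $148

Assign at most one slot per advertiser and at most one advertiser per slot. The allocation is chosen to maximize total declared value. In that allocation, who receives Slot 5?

Quanta receives Slot 5.

Treat this as an assignment problem: match each advertiser to one slot.
Optimal: Quanta→Slot 5 ($99), Delta→Slot 2 ($135), Ember→Slot 6 ($131), Kestrel→Slot 7 ($106), Granite→Slot 4 ($148) — total 99+135+131+106+148 = $619.
Max-entry greedy (repeatedly take the single best remaining cell) gives $557, worse by 62.
Swapping Kestrel↔Quanta (Kestrel→Slot 5 $98, Quanta→Slot 7 $23) loses 84.
Every other assignment is strictly worse.
Quanta's own top slot is Slot 4 ($139), but forcing Quanta→Slot 4 and reassigning the rest optimally gives only $609 — worse by 10.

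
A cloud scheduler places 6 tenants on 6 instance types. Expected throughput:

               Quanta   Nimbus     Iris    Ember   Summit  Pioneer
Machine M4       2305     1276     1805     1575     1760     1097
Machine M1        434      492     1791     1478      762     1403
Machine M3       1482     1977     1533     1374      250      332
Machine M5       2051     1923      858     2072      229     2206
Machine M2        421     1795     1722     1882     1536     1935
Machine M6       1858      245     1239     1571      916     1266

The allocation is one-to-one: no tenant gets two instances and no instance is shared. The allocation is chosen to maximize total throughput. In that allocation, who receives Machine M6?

Optimal: Quanta→Machine M6 (1858 ops/s), Nimbus→Machine M3 (1977 ops/s), Iris→Machine M1 (1791 ops/s), Ember→Machine M2 (1882 ops/s), Summit→Machine M4 (1760 ops/s), Pioneer→Machine M5 (2206 ops/s) — total 1858+1977+1791+1882+1760+2206 = 11474 ops/s.
Row-greedy (each tenant in turn takes its best remaining instance) gives 10947 ops/s, worse by 527.
Checked against all permutations: 11474 ops/s is optimal.
Quanta's own top instance is Machine M4 (2305 ops/s), but forcing Quanta→Machine M4 and reassigning the rest optimally gives only 11386 ops/s — worse by 88.

Quanta receives Machine M6.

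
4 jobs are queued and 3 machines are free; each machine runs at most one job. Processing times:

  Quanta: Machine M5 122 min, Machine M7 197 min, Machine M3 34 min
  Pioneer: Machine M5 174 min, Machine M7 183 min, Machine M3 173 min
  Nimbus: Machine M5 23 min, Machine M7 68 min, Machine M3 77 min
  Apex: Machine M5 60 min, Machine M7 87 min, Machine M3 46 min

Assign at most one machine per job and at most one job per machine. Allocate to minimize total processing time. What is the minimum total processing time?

Optimal: Nimbus→Machine M5 (23 min), Apex→Machine M7 (87 min), Quanta→Machine M3 (34 min) — total 23+87+34 = 144 min.
Row-greedy (each job in turn takes its cheapest remaining machine) gives 276 min, worse by 132.

Minimum total: 144 min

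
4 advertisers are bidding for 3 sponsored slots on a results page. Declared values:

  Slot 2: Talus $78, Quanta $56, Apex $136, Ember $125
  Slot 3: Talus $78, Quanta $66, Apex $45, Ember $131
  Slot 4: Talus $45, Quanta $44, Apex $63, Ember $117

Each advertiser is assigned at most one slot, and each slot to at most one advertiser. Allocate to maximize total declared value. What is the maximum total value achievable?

Optimal: Apex→Slot 2 ($136), Talus→Slot 3 ($78), Ember→Slot 4 ($117) — total 136+78+117 = $331.
Max-entry greedy (repeatedly take the single best remaining cell) gives $312, worse by 19.
No other one-to-one assignment exceeds $331.

Maximum total: $331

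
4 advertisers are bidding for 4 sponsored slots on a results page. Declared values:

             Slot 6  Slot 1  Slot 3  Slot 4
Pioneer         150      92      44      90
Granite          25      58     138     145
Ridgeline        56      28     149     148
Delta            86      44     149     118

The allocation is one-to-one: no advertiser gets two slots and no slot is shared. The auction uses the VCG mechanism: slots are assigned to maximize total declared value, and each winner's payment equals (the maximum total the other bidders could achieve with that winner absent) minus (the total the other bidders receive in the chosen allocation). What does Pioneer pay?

Efficient allocation: Pioneer→Slot 6 ($150), Granite→Slot 1 ($58), Ridgeline→Slot 4 ($148), Delta→Slot 3 ($149); total welfare W = $505.
Pioneer receives Slot 6 at value $150, so the others get W − 150 = $355.
Without Pioneer: best allocation of the remaining 3 bidders over all 4 slots is Granite→Slot 4 ($145), Ridgeline→Slot 3 ($149), Delta→Slot 6 ($86), total $380.
VCG payment = (others' best without Pioneer) − (others' welfare with Pioneer) = 380 − 355 = $25.

Pioneer pays $25.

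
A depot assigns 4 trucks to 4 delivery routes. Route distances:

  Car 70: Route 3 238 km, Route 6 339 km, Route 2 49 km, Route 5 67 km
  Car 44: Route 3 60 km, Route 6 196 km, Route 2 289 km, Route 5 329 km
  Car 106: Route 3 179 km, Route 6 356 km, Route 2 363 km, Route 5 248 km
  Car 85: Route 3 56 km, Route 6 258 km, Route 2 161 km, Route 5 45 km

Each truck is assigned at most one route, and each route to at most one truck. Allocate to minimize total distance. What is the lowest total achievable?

Optimal: Car 70→Route 2 (49 km), Car 44→Route 6 (196 km), Car 106→Route 3 (179 km), Car 85→Route 5 (45 km) — total 49+196+179+45 = 469 km.
Row-greedy (each truck in turn takes its cheapest remaining route) gives 615 km, worse by 146.

Minimum total: 469 km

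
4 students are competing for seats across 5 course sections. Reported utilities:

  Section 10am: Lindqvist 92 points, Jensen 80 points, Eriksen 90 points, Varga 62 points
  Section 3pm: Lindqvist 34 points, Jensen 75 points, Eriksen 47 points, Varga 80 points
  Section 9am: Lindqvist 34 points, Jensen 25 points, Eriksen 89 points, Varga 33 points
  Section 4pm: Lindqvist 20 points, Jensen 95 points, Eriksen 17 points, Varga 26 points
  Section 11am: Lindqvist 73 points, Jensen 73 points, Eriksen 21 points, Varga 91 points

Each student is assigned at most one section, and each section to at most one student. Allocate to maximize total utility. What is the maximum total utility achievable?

Treat this as an assignment problem: match each student to one section.
Optimal: Lindqvist→Section 10am (92 points), Jensen→Section 4pm (95 points), Eriksen→Section 9am (89 points), Varga→Section 11am (91 points) — total 92+95+89+91 = 367 points.
Column-greedy (each section in turn goes to its best remaining student) gives 356 points, worse by 11.
Swapping Jensen↔Lindqvist (Jensen→Section 10am 80 points, Lindqvist→Section 4pm 20 points) loses 87.

Maximum total: 367 points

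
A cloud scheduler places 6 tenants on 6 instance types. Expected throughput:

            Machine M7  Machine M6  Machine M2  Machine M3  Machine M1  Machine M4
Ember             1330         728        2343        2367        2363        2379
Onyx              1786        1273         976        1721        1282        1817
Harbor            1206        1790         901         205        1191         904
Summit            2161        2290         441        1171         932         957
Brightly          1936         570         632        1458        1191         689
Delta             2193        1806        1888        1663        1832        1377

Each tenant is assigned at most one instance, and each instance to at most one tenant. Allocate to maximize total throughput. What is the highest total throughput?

Maximum total: 11489 ops/s

Treat this as an assignment problem: match each tenant to one instance.
Optimal: Ember→Machine M3 (2367 ops/s), Onyx→Machine M4 (1817 ops/s), Harbor→Machine M1 (1191 ops/s), Summit→Machine M6 (2290 ops/s), Brightly→Machine M7 (1936 ops/s), Delta→Machine M2 (1888 ops/s) — total 2367+1817+1191+2290+1936+1888 = 11489 ops/s.
Max-entry greedy (repeatedly take the single best remaining cell) gives 10406 ops/s, worse by 1083.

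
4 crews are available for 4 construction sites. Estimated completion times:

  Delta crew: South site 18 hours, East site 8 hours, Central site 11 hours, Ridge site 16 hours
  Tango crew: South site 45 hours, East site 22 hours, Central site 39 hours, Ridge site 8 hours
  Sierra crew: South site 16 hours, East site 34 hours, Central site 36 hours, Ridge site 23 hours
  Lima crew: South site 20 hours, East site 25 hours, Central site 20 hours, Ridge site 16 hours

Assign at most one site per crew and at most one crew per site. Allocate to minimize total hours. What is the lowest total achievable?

This is the linear assignment problem.
Optimal: Delta crew→East site (8 hours), Tango crew→Ridge site (8 hours), Sierra crew→South site (16 hours), Lima crew→Central site (20 hours) — total 8+8+16+20 = 52 hours.
Next-best assignment: Delta crew→Central site, Tango crew→Ridge site, Sierra crew→South site, Lima crew→East site = 60 hours.
No other one-to-one assignment undercuts 52 hours.

Minimum total: 52 hours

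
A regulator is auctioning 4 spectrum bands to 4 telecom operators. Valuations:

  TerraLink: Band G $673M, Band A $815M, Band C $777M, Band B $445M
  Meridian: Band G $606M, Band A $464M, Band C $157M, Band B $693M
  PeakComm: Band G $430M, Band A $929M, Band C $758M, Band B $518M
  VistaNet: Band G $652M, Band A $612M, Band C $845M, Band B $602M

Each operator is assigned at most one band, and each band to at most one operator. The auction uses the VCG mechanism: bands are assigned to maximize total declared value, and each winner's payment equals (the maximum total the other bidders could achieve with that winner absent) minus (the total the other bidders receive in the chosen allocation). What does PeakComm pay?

Efficient allocation: TerraLink→Band G ($673M), Meridian→Band B ($693M), PeakComm→Band A ($929M), VistaNet→Band C ($845M); total welfare W = $3140M.
PeakComm receives Band A at value $929M, so the others get W − 929 = $2211M.
Without PeakComm: best allocation of the remaining 3 bidders over all 4 bands is TerraLink→Band A ($815M), Meridian→Band B ($693M), VistaNet→Band C ($845M), total $2353M.
VCG payment = (others' best without PeakComm) − (others' welfare with PeakComm) = 2353 − 2211 = $142M.

PeakComm pays $142M.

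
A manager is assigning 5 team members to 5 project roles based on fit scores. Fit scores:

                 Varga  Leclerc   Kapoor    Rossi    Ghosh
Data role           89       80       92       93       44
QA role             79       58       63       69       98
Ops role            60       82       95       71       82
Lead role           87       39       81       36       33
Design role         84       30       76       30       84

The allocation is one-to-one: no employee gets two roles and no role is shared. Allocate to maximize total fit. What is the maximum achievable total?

Optimal: Varga→Design role (84 pts), Leclerc→Ops role (82 pts), Kapoor→Lead role (81 pts), Rossi→Data role (93 pts), Ghosh→QA role (98 pts) — total 84+82+81+93+98 = 438 pts.
Column-greedy (each role in turn goes to its best remaining employee) gives 403 pts, worse by 35.
Checked against all permutations: 438 pts is optimal.

Max total: 438 pts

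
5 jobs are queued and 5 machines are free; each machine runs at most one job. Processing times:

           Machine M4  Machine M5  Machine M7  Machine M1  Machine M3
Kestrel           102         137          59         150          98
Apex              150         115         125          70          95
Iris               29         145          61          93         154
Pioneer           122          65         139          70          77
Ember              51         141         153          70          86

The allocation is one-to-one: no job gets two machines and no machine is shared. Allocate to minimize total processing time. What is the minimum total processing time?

Optimal: Kestrel→Machine M7 (59 min), Apex→Machine M1 (70 min), Iris→Machine M4 (29 min), Pioneer→Machine M5 (65 min), Ember→Machine M3 (86 min) — total 59+70+29+65+86 = 309 min.
Next-best assignment: Kestrel→Machine M7, Apex→Machine M3, Iris→Machine M4, Pioneer→Machine M5, Ember→Machine M1 = 318 min.

Minimum total: 309 min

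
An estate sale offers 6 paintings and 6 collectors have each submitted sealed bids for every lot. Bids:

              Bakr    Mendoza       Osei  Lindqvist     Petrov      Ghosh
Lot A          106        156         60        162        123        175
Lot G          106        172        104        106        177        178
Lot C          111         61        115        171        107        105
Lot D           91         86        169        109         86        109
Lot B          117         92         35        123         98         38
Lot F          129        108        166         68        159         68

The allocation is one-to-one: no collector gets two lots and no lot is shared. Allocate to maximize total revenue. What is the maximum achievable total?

Optimal: Bakr→Lot B ($117), Mendoza→Lot G ($172), Osei→Lot D ($169), Lindqvist→Lot C ($171), Petrov→Lot F ($159), Ghosh→Lot A ($175) — total 117+172+169+171+159+175 = $963.
Next-best assignment: Bakr→Lot B, Mendoza→Lot A, Osei→Lot D, Lindqvist→Lot C, Petrov→Lot F, Ghosh→Lot G = $950.

Maximum total: $963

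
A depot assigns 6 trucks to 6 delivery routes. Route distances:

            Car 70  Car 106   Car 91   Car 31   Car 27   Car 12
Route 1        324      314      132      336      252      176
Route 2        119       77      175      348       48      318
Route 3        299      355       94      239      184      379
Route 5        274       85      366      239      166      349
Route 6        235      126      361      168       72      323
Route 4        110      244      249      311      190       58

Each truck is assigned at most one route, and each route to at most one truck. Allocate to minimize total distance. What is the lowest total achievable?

Min total: 681 km

Optimal: Car 70→Route 4 (110 km), Car 106→Route 5 (85 km), Car 91→Route 3 (94 km), Car 31→Route 6 (168 km), Car 27→Route 2 (48 km), Car 12→Route 1 (176 km) — total 110+85+94+168+48+176 = 681 km.
Min-entry greedy (repeatedly take the single cheapest remaining cell) gives 777 km, worse by 96.
Next-best assignment: Car 70→Route 2, Car 106→Route 5, Car 91→Route 1, Car 31→Route 3, Car 27→Route 6, Car 12→Route 4 = 705 km.
No other one-to-one assignment undercuts 681 km.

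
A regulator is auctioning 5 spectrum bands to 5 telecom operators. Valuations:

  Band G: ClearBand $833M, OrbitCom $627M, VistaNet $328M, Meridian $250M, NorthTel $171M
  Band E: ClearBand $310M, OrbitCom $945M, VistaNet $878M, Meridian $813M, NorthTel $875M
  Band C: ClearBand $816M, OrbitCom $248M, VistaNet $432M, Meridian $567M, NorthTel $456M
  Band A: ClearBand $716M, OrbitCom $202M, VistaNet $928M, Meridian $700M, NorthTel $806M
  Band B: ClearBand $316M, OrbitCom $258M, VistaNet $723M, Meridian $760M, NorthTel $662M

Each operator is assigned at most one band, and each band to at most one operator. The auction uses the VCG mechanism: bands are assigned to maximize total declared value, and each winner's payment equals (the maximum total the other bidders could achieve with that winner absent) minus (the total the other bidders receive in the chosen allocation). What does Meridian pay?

Meridian pays $122M.

Efficient allocation: ClearBand→Band C ($816M), OrbitCom→Band G ($627M), VistaNet→Band A ($928M), Meridian→Band B ($760M), NorthTel→Band E ($875M); total welfare W = $4006M.
Meridian receives Band B at value $760M, so the others get W − 760 = $3246M.
Without Meridian: best allocation of the remaining 4 bidders over all 5 bands is ClearBand→Band G ($833M), OrbitCom→Band E ($945M), VistaNet→Band A ($928M), NorthTel→Band B ($662M), total $3368M.
VCG payment = (others' best without Meridian) − (others' welfare with Meridian) = 3368 − 3246 = $122M.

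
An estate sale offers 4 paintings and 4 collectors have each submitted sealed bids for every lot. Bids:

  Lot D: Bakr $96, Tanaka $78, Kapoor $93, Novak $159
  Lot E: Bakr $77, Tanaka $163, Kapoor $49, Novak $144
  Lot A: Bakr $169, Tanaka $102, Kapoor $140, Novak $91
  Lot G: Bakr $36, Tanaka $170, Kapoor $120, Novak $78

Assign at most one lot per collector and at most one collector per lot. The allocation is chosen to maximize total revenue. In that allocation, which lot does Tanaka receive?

Tanaka receives Lot E.

Optimal: Bakr→Lot A ($169), Tanaka→Lot E ($163), Kapoor→Lot G ($120), Novak→Lot D ($159) — total 169+163+120+159 = $611.
Row-greedy (each collector in turn takes its best remaining lot) gives $576, worse by 35.
Next-best assignment: Bakr→Lot A, Tanaka→Lot G, Kapoor→Lot D, Novak→Lot E = $576.
Swapping Novak↔Bakr (Novak→Lot A $91, Bakr→Lot D $96) loses 141.
Tanaka's own top lot is Lot G ($170), but forcing Tanaka→Lot G and reassigning the rest optimally gives only $576 — worse by 35.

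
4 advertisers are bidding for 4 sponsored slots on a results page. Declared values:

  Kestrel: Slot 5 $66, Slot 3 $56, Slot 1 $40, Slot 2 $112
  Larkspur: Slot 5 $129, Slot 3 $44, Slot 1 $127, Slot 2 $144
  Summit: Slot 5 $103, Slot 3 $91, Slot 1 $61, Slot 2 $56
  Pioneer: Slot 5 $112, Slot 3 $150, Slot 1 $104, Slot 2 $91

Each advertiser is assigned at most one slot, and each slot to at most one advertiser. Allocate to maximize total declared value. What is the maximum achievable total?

Treat this as an assignment problem: match each advertiser to one slot.
Optimal: Kestrel→Slot 2 ($112), Larkspur→Slot 1 ($127), Summit→Slot 5 ($103), Pioneer→Slot 3 ($150) — total 112+127+103+150 = $492.
Column-greedy (each slot in turn goes to its best remaining advertiser) gives $452, worse by 40.
Next-best assignment: Kestrel→Slot 2, Larkspur→Slot 5, Summit→Slot 1, Pioneer→Slot 3 = $452.
Swapping Kestrel↔Summit (Kestrel→Slot 5 $66, Summit→Slot 2 $56) loses 93.

Max total: $492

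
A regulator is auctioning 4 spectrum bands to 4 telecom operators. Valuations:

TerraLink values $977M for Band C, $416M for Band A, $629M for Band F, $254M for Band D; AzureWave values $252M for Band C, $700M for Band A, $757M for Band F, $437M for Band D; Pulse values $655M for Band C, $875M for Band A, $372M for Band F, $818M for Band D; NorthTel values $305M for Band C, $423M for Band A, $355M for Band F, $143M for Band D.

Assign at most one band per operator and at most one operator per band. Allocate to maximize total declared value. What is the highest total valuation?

Maximum total: $2975M

Optimal: TerraLink→Band C ($977M), AzureWave→Band F ($757M), Pulse→Band D ($818M), NorthTel→Band A ($423M) — total 977+757+818+423 = $2975M.
Next-best assignment: TerraLink→Band C, AzureWave→Band A, Pulse→Band D, NorthTel→Band F = $2850M.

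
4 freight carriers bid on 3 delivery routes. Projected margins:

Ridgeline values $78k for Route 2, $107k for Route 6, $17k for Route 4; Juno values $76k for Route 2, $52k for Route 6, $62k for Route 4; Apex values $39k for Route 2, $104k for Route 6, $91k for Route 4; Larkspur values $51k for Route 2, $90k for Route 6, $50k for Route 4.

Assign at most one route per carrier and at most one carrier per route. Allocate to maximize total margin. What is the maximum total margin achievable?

Maximum total: $274k

Treat this as an assignment problem: match each carrier to one route.
Optimal: Juno→Route 2 ($76k), Ridgeline→Route 6 ($107k), Apex→Route 4 ($91k) — total 76+107+91 = $274k.
Column-greedy (each route in turn goes to its best remaining carrier) gives $244k, worse by 30.
No other one-to-one assignment exceeds $274k.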